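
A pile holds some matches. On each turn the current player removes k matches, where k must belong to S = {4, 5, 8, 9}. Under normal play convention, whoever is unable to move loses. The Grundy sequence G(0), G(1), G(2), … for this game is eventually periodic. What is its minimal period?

13

G(0) = 0
G(1) = mex{} = 0
G(2) = mex{} = 0
G(3) = mex{} = 0
G(4) = mex{0} = 1
G(5) = mex{0,0} = 1
G(6) = mex{0,0} = 1
G(7) = mex{0,0} = 1
G(8) = mex{1,0,0} = 2
G(9) = mex{1,1,0,0} = 2
G(10) = mex{1,1,0,0} = 2
G(11) = mex{1,1,0,0} = 2
G(12) = mex{2,1,1,0} = 3
G(13) = mex{2,2,1,1} = 0
G(14) = mex{2,2,1,1} = 0
G(15) = mex{2,2,1,1} = 0
G(16) = mex{3,2,2,1} = 0
G(17) = mex{0,3,2,2} = 1
G(18) = mex{0,0,2,2} = 1
G(19) = mex{0,0,2,2} = 1
G(20) = mex{0,0,3,2} = 1
G(21) = mex{1,0,0,3} = 2
G(22) = mex{1,1,0,0} = 2
G(23) = mex{1,1,0,0} = 2
G(24) = mex{1,1,0,0} = 2
G(25) = mex{2,1,1,0} = 3
G(26) = mex{2,2,1,1} = 0
G(27) = mex{2,2,1,1} = 0
G(n+13) = G(n) holds for n = 0,…,8 (a full window of length max(S) = 9), so the sequence is purely periodic with period 13.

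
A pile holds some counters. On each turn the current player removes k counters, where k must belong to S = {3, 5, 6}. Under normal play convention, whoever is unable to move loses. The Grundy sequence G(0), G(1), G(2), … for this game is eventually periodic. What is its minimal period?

9

n :  0  1  2  3  4  5  6  7  8  9 10 11 12 13 14 15 16 17 18 19
G :  0  0  0  1  1  1  2  2  2  0  0  0  1  1  1  2  2  2  0  0
G(n+9) = G(n) holds for n = 0,…,5 (a full window of length max(S) = 6), so the sequence is purely periodic with period 9.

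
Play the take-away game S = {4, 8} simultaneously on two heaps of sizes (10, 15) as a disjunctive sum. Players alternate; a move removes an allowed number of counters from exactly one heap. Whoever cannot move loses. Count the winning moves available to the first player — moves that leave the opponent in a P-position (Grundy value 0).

2

All heaps use S = {4, 8}:
G(0) = 0
G(1) = mex{} = 0
G(2) = mex{} = 0
G(3) = mex{} = 0
G(4) = mex{0} = 1
G(5) = mex{0} = 1
G(6) = mex{0} = 1
G(7) = mex{0} = 1
G(8) = mex{1,0} = 2
G(9) = mex{1,0} = 2
G(10) = mex{1,0} = 2
G(11) = mex{1,0} = 2
G(12) = mex{2,1} = 0
G(13) = mex{2,1} = 0
G(14) = mex{2,1} = 0
G(15) = mex{2,1} = 0
Heap A: G(10) = 2.
Heap B: G(15) = 0.
Combined Grundy value = 2 ⊕ 0 = 2.
A winning move leaves total XOR = 0, i.e. changes one component's Grundy value g to g ⊕ X where X is the current total.
Heap A: need g' = 2⊕2 = 0. Options: 10−4→G=1, 10−8→G=0. Hits: 1.
Heap B: need g' = 0⊕2 = 2. Options: 15−4→G=2, 15−8→G=1. Hits: 1.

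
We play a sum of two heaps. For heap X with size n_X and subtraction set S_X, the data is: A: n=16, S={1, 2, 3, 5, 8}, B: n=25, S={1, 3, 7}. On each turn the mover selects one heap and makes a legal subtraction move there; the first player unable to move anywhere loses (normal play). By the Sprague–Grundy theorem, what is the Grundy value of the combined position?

3

Heap A, S = {1, 2, 3, 5, 8}:
G(0) = 0
G(1) = mex{0} = 1
G(2) = mex{1,0} = 2
G(3) = mex{2,1,0} = 3
G(4) = mex{3,2,1} = 0
G(5) = mex{0,3,2,0} = 1
G(6) = mex{1,0,3,1} = 2
G(7) = mex{2,1,0,2} = 3
G(8) = mex{3,2,1,3,0} = 4
G(9) = mex{4,3,2,0,1} = 5
G(10) = mex{5,4,3,1,2} = 0
G(11) = mex{0,5,4,2,3} = 1
G(12) = mex{1,0,5,3,0} = 2
G(13) = mex{2,1,0,4,1} = 3
G(14) = mex{3,2,1,5,2} = 0
G(15) = mex{0,3,2,0,3} = 1
G(16) = mex{1,0,3,1,4} = 2
G_A(16) = 2.
Heap B, S = {1, 3, 7}:
n :  0  1  2  3  4  5  6  7  8  9 10 11 12 13 14 15 16 17 18 19 20 21 22 23 24 25
G :  0  1  0  1  0  1  0  1  0  1  0  1  0  1  0  1  0  1  0  1  0  1  0  1  0  1
G_B(25) = 1.
Combined Grundy value = 2 ⊕ 1 = 3.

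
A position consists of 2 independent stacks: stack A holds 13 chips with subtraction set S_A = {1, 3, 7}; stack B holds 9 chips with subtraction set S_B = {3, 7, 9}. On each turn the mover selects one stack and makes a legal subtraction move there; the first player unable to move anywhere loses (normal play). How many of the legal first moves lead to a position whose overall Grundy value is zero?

Stack A, S = {1, 3, 7}:
n :  0  1  2  3  4  5  6  7  8  9 10 11 12 13
G :  0  1  0  1  0  1  0  1  0  1  0  1  0  1
G_A(13) = 1.
Stack B, S = {3, 7, 9}:
n : 0 1 2 3 4 5 6 7 8 9
G : 0 0 0 1 1 1 0 2 2 1
G_B(9) = 1.
Combined Grundy value = 1 ⊕ 1 = 0.
A winning move leaves total XOR = 0, i.e. changes one component's Grundy value g to g ⊕ X where X is the current total.
Stack A: target g' = 1⊕0 = 1, but every legal move changes the Grundy value (mex property), so 0 moves.
Stack B: target g' = 1⊕0 = 1, but every legal move changes the Grundy value (mex property), so 0 moves.

0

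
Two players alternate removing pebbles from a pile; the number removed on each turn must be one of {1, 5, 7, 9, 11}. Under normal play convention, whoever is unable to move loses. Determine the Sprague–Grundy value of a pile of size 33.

n :  0  1  2  3  4  5  6  7  8  9 10 11 12 13 14 15 16 17 18 19 20 21 22 23 24 25 26 27 28 29 30 31 32 33
G :  0  1  0  1  0  1  0  1  0  1  0  1  0  1  0  1  0  1  0  1  0  1  0  1  0  1  0  1  0  1  0  1  0  1

1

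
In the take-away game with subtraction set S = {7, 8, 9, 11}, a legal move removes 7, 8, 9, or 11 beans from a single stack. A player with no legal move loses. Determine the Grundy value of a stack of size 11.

G(0) = 0
G(1) = mex{} = 0
G(2) = mex{} = 0
G(3) = mex{} = 0
G(4) = mex{} = 0
G(5) = mex{} = 0
G(6) = mex{} = 0
G(7) = mex{0} = 1
G(8) = mex{0,0} = 1
G(9) = mex{0,0,0} = 1
G(10) = mex{0,0,0} = 1
G(11) = mex{0,0,0,0} = 1

1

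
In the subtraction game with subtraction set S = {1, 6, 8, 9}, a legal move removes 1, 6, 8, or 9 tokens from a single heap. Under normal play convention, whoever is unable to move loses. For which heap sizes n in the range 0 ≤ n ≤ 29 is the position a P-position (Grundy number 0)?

G(0) = 0
G(1) = mex{0} = 1
G(2) = mex{1} = 0
G(3) = mex{0} = 1
G(4) = mex{1} = 0
G(5) = mex{0} = 1
G(6) = mex{1,0} = 2
G(7) = mex{2,1} = 0
G(8) = mex{0,0,0} = 1
G(9) = mex{1,1,1,0} = 2
G(10) = mex{2,0,0,1} = 3
G(11) = mex{3,1,1,0} = 2
G(12) = mex{2,2,0,1} = 3
G(13) = mex{3,0,1,0} = 2
G(14) = mex{2,1,2,1} = 0
G(15) = mex{0,2,0,2} = 1
G(16) = mex{1,3,1,0} = 2
G(17) = mex{2,2,2,1} = 0
G(18) = mex{0,3,3,2} = 1
G(19) = mex{1,2,2,3} = 0
G(20) = mex{0,0,3,2} = 1
G(21) = mex{1,1,2,3} = 0
G(22) = mex{0,2,0,2} = 1
G(23) = mex{1,0,1,0} = 2
G(24) = mex{2,1,2,1} = 0
G(25) = mex{0,0,0,2} = 1
G(26) = mex{1,1,1,0} = 2
G(27) = mex{2,0,0,1} = 3
G(28) = mex{3,1,1,0} = 2
G(29) = mex{2,2,0,1} = 3
P-positions are exactly the n with G(n) = 0.

0, 2, 4, 7, 14, 17, 19, 21, 24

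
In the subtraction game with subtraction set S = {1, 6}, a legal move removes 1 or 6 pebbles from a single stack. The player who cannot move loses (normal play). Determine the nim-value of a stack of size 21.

n :  0  1  2  3  4  5  6  7  8  9 10 11 12 13 14 15 16 17 18 19 20 21
G :  0  1  0  1  0  1  2  0  1  0  1  0  1  2  0  1  0  1  0  1  2  0

0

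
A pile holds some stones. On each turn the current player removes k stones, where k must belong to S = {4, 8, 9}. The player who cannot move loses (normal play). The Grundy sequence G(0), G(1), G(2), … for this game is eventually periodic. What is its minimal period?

13

n :  0  1  2  3  4  5  6  7  8  9 10 11 12 13 14 15 16 17 18 19 20 21 22 23 24 25 26 27
G :  0  0  0  0  1  1  1  1  2  2  2  2  3  0  0  0  0  1  1  1  1  2  2  2  2  3  0  0
G(n+13) = G(n) holds for n = 0,…,8 (a full window of length max(S) = 9), so the sequence is purely periodic with period 13.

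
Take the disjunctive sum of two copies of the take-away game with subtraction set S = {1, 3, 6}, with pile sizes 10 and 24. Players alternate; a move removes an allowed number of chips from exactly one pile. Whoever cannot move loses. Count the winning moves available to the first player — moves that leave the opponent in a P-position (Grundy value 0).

2

All piles use S = {1, 3, 6}:
n :  0  1  2  3  4  5  6  7  8  9 10 11 12 13 14 15 16 17 18 19 20 21 22 23 24
G :  0  1  0  1  0  1  2  3  2  0  1  0  1  0  1  2  3  2  0  1  0  1  0  1  2
Pile A: G(10) = 1.
Pile B: G(24) = 2.
Combined Grundy value = 1 ⊕ 2 = 3.
A winning move leaves total XOR = 0, i.e. changes one component's Grundy value g to g ⊕ X where X is the current total.
Pile A: need g' = 1⊕3 = 2. Options: 10−1→G=0, 10−3→G=3, 10−6→G=0. Hits: 0.
Pile B: need g' = 2⊕3 = 1. Options: 24−1→G=1, 24−3→G=1, 24−6→G=0. Hits: 2.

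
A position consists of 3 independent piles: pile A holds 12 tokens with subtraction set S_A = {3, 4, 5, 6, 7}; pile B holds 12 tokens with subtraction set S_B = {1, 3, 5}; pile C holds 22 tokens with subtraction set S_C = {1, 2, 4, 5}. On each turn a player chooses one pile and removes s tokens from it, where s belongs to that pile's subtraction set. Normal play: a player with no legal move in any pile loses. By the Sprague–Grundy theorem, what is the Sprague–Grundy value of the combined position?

Pile A, S = {3, 4, 5, 6, 7}:
G(0) = 0
G(1) = mex{} = 0
G(2) = mex{} = 0
G(3) = mex{0} = 1
G(4) = mex{0,0} = 1
G(5) = mex{0,0,0} = 1
G(6) = mex{1,0,0,0} = 2
G(7) = mex{1,1,0,0,0} = 2
G(8) = mex{1,1,1,0,0} = 2
G(9) = mex{2,1,1,1,0} = 3
G(10) = mex{2,2,1,1,1} = 0
G(11) = mex{2,2,2,1,1} = 0
G(12) = mex{3,2,2,2,1} = 0
G_A(12) = 0.
Pile B, S = {1, 3, 5}:
n :  0  1  2  3  4  5  6  7  8  9 10 11 12
G :  0  1  0  1  0  1  0  1  0  1  0  1  0
G_B(12) = 0.
Pile C, S = {1, 2, 4, 5}:
G(0) = 0
G(1) = mex{0} = 1
G(2) = mex{1,0} = 2
G(3) = mex{2,1} = 0
G(4) = mex{0,2,0} = 1
G(5) = mex{1,0,1,0} = 2
G(6) = mex{2,1,2,1} = 0
G(7) = mex{0,2,0,2} = 1
G(8) = mex{1,0,1,0} = 2
G(9) = mex{2,1,2,1} = 0
G(10) = mex{0,2,0,2} = 1
G(11) = mex{1,0,1,0} = 2
G(12) = mex{2,1,2,1} = 0
G(13) = mex{0,2,0,2} = 1
G(14) = mex{1,0,1,0} = 2
G(15) = mex{2,1,2,1} = 0
G(16) = mex{0,2,0,2} = 1
G(17) = mex{1,0,1,0} = 2
G(18) = mex{2,1,2,1} = 0
G(19) = mex{0,2,0,2} = 1
G(20) = mex{1,0,1,0} = 2
G(21) = mex{2,1,2,1} = 0
G(22) = mex{0,2,0,2} = 1
G_C(22) = 1.
Combined Grundy value = 0 ⊕ 0 ⊕ 1 = 1.

1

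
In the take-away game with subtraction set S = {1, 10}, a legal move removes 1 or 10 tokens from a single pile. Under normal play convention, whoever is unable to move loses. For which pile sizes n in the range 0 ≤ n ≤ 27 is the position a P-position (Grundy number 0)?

G(0) = 0
G(1) = mex{0} = 1
G(2) = mex{1} = 0
G(3) = mex{0} = 1
G(4) = mex{1} = 0
G(5) = mex{0} = 1
G(6) = mex{1} = 0
G(7) = mex{0} = 1
G(8) = mex{1} = 0
G(9) = mex{0} = 1
G(10) = mex{1,0} = 2
G(11) = mex{2,1} = 0
G(12) = mex{0,0} = 1
G(13) = mex{1,1} = 0
G(14) = mex{0,0} = 1
G(15) = mex{1,1} = 0
G(16) = mex{0,0} = 1
G(17) = mex{1,1} = 0
G(18) = mex{0,0} = 1
G(19) = mex{1,1} = 0
G(20) = mex{0,2} = 1
G(21) = mex{1,0} = 2
G(22) = mex{2,1} = 0
G(23) = mex{0,0} = 1
G(24) = mex{1,1} = 0
G(25) = mex{0,0} = 1
G(26) = mex{1,1} = 0
G(27) = mex{0,0} = 1
P-positions are exactly the n with G(n) = 0.

0, 2, 4, 6, 8, 11, 13, 15, 17, 19, 22, 24, 26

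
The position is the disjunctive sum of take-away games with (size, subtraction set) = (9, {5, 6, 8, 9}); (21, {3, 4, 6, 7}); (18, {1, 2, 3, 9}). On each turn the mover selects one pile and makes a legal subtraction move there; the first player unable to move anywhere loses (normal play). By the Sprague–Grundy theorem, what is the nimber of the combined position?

Pile A, S = {5, 6, 8, 9}:
n : 0 1 2 3 4 5 6 7 8 9
G : 0 0 0 0 0 1 1 1 1 1
G_A(9) = 1.
Pile B, S = {3, 4, 6, 7}:
n :  0  1  2  3  4  5  6  7  8  9 10 11 12 13 14 15 16 17 18 19 20 21
G :  0  0  0  1  1  1  2  2  2  3  0  0  0  1  1  1  2  2  2  3  0  0
G_B(21) = 0.
Pile C, S = {1, 2, 3, 9}:
G(0) = 0
G(1) = mex{0} = 1
G(2) = mex{1,0} = 2
G(3) = mex{2,1,0} = 3
G(4) = mex{3,2,1} = 0
G(5) = mex{0,3,2} = 1
G(6) = mex{1,0,3} = 2
G(7) = mex{2,1,0} = 3
G(8) = mex{3,2,1} = 0
G(9) = mex{0,3,2,0} = 1
G(10) = mex{1,0,3,1} = 2
G(11) = mex{2,1,0,2} = 3
G(12) = mex{3,2,1,3} = 0
G(13) = mex{0,3,2,0} = 1
G(14) = mex{1,0,3,1} = 2
G(15) = mex{2,1,0,2} = 3
G(16) = mex{3,2,1,3} = 0
G(17) = mex{0,3,2,0} = 1
G(18) = mex{1,0,3,1} = 2
G_C(18) = 2.
Combined Grundy value = 1 ⊕ 0 ⊕ 2 = 3.

3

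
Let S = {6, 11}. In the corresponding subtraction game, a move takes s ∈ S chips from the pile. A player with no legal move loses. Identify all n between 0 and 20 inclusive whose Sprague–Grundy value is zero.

G(0) = 0
G(1) = mex{} = 0
G(2) = mex{} = 0
G(3) = mex{} = 0
G(4) = mex{} = 0
G(5) = mex{} = 0
G(6) = mex{0} = 1
G(7) = mex{0} = 1
G(8) = mex{0} = 1
G(9) = mex{0} = 1
G(10) = mex{0} = 1
G(11) = mex{0,0} = 1
G(12) = mex{1,0} = 2
G(13) = mex{1,0} = 2
G(14) = mex{1,0} = 2
G(15) = mex{1,0} = 2
G(16) = mex{1,0} = 2
G(17) = mex{1,1} = 0
G(18) = mex{2,1} = 0
G(19) = mex{2,1} = 0
G(20) = mex{2,1} = 0
P-positions are exactly the n with G(n) = 0.

0, 1, 2, 3, 4, 5, 17, 18, 19, 20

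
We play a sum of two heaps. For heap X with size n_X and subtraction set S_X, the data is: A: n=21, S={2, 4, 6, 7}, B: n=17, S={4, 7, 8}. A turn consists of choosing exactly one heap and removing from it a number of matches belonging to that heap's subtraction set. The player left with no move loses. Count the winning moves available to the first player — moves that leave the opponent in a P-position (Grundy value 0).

Heap A, S = {2, 4, 6, 7}:
G(0) = 0
G(1) = mex{} = 0
G(2) = mex{0} = 1
G(3) = mex{0} = 1
G(4) = mex{1,0} = 2
G(5) = mex{1,0} = 2
G(6) = mex{2,1,0} = 3
G(7) = mex{2,1,0,0} = 3
G(8) = mex{3,2,1,0} = 4
G(9) = mex{3,2,1,1} = 0
G(10) = mex{4,3,2,1} = 0
G(11) = mex{0,3,2,2} = 1
G(12) = mex{0,4,3,2} = 1
G(13) = mex{1,0,3,3} = 2
G(14) = mex{1,0,4,3} = 2
G(15) = mex{2,1,0,4} = 3
G(16) = mex{2,1,0,0} = 3
G(17) = mex{3,2,1,0} = 4
G(18) = mex{3,2,1,1} = 0
G(19) = mex{4,3,2,1} = 0
G(20) = mex{0,3,2,2} = 1
G(21) = mex{0,4,3,2} = 1
G_A(21) = 1.
Heap B, S = {4, 7, 8}:
G(0) = 0
G(1) = mex{} = 0
G(2) = mex{} = 0
G(3) = mex{} = 0
G(4) = mex{0} = 1
G(5) = mex{0} = 1
G(6) = mex{0} = 1
G(7) = mex{0,0} = 1
G(8) = mex{1,0,0} = 2
G(9) = mex{1,0,0} = 2
G(10) = mex{1,0,0} = 2
G(11) = mex{1,1,0} = 2
G(12) = mex{2,1,1} = 0
G(13) = mex{2,1,1} = 0
G(14) = mex{2,1,1} = 0
G(15) = mex{2,2,1} = 0
G(16) = mex{0,2,2} = 1
G(17) = mex{0,2,2} = 1
G_B(17) = 1.
Combined Grundy value = 1 ⊕ 1 = 0.
A winning move leaves total XOR = 0, i.e. changes one component's Grundy value g to g ⊕ X where X is the current total.
Heap A: target g' = 1⊕0 = 1, but every legal move changes the Grundy value (mex property), so 0 moves.
Heap B: target g' = 1⊕0 = 1, but every legal move changes the Grundy value (mex property), so 0 moves.

0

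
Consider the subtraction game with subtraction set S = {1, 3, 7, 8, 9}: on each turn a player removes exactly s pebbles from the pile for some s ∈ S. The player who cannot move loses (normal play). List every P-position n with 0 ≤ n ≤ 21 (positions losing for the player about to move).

0, 2, 4, 6, 16, 18, 20

n :  0  1  2  3  4  5  6  7  8  9 10 11 12 13 14 15 16 17 18 19 20 21
G :  0  1  0  1  0  1  0  1  2  3  2  3  2  3  2  3  0  1  0  1  0  1
P-positions are exactly the n with G(n) = 0.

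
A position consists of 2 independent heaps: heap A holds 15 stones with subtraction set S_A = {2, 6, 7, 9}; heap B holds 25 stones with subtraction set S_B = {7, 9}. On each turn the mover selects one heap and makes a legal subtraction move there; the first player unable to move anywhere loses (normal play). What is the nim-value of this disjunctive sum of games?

Heap A, S = {2, 6, 7, 9}:
G(0) = 0
G(1) = mex{} = 0
G(2) = mex{0} = 1
G(3) = mex{0} = 1
G(4) = mex{1} = 0
G(5) = mex{1} = 0
G(6) = mex{0,0} = 1
G(7) = mex{0,0,0} = 1
G(8) = mex{1,1,0} = 2
G(9) = mex{1,1,1,0} = 2
G(10) = mex{2,0,1,0} = 3
G(11) = mex{2,0,0,1} = 3
G(12) = mex{3,1,0,1} = 2
G(13) = mex{3,1,1,0} = 2
G(14) = mex{2,2,1,0} = 3
G(15) = mex{2,2,2,1} = 0
G_A(15) = 0.
Heap B, S = {7, 9}:
G(0) = 0
G(1) = mex{} = 0
G(2) = mex{} = 0
G(3) = mex{} = 0
G(4) = mex{} = 0
G(5) = mex{} = 0
G(6) = mex{} = 0
G(7) = mex{0} = 1
G(8) = mex{0} = 1
G(9) = mex{0,0} = 1
G(10) = mex{0,0} = 1
G(11) = mex{0,0} = 1
G(12) = mex{0,0} = 1
G(13) = mex{0,0} = 1
G(14) = mex{1,0} = 2
G(15) = mex{1,0} = 2
G(16) = mex{1,1} = 0
G(17) = mex{1,1} = 0
G(18) = mex{1,1} = 0
G(19) = mex{1,1} = 0
G(20) = mex{1,1} = 0
G(21) = mex{2,1} = 0
G(22) = mex{2,1} = 0
G(23) = mex{0,2} = 1
G(24) = mex{0,2} = 1
G(25) = mex{0,0} = 1
G_B(25) = 1.
Combined Grundy value = 0 ⊕ 1 = 1.

1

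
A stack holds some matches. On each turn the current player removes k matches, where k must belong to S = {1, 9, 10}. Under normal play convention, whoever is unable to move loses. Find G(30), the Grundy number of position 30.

G(0) = 0
G(1) = mex{0} = 1
G(2) = mex{1} = 0
G(3) = mex{0} = 1
G(4) = mex{1} = 0
G(5) = mex{0} = 1
G(6) = mex{1} = 0
G(7) = mex{0} = 1
G(8) = mex{1} = 0
G(9) = mex{0,0} = 1
G(10) = mex{1,1,0} = 2
G(11) = mex{2,0,1} = 3
G(12) = mex{3,1,0} = 2
G(13) = mex{2,0,1} = 3
G(14) = mex{3,1,0} = 2
G(15) = mex{2,0,1} = 3
G(16) = mex{3,1,0} = 2
G(17) = mex{2,0,1} = 3
G(18) = mex{3,1,0} = 2
G(19) = mex{2,2,1} = 0
G(20) = mex{0,3,2} = 1
G(21) = mex{1,2,3} = 0
G(22) = mex{0,3,2} = 1
G(23) = mex{1,2,3} = 0
G(24) = mex{0,3,2} = 1
G(25) = mex{1,2,3} = 0
G(26) = mex{0,3,2} = 1
G(27) = mex{1,2,3} = 0
G(28) = mex{0,0,2} = 1
G(29) = mex{1,1,0} = 2
G(30) = mex{2,0,1} = 3

3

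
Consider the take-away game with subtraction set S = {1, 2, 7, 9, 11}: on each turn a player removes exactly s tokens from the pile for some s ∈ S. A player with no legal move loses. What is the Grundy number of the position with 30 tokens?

G(0) = 0
G(1) = mex{0} = 1
G(2) = mex{1,0} = 2
G(3) = mex{2,1} = 0
G(4) = mex{0,2} = 1
G(5) = mex{1,0} = 2
G(6) = mex{2,1} = 0
G(7) = mex{0,2,0} = 1
G(8) = mex{1,0,1} = 2
G(9) = mex{2,1,2,0} = 3
G(10) = mex{3,2,0,1} = 4
G(11) = mex{4,3,1,2,0} = 5
G(12) = mex{5,4,2,0,1} = 3
G(13) = mex{3,5,0,1,2} = 4
G(14) = mex{4,3,1,2,0} = 5
G(15) = mex{5,4,2,0,1} = 3
G(16) = mex{3,5,3,1,2} = 0
G(17) = mex{0,3,4,2,0} = 1
G(18) = mex{1,0,5,3,1} = 2
G(19) = mex{2,1,3,4,2} = 0
G(20) = mex{0,2,4,5,3} = 1
G(21) = mex{1,0,5,3,4} = 2
G(22) = mex{2,1,3,4,5} = 0
G(23) = mex{0,2,0,5,3} = 1
G(24) = mex{1,0,1,3,4} = 2
G(25) = mex{2,1,2,0,5} = 3
G(26) = mex{3,2,0,1,3} = 4
G(27) = mex{4,3,1,2,0} = 5
G(28) = mex{5,4,2,0,1} = 3
G(29) = mex{3,5,0,1,2} = 4
G(30) = mex{4,3,1,2,0} = 5

5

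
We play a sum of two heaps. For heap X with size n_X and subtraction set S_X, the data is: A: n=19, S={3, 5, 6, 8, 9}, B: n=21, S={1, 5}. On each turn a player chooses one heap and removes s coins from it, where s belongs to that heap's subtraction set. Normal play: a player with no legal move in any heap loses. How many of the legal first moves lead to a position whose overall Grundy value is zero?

Heap A, S = {3, 5, 6, 8, 9}:
n :  0  1  2  3  4  5  6  7  8  9 10 11 12 13 14 15 16 17 18 19
G :  0  0  0  1  1  1  2  2  2  3  3  3  0  0  0  1  1  1  2  2
G_A(19) = 2.
Heap B, S = {1, 5}:
n :  0  1  2  3  4  5  6  7  8  9 10 11 12 13 14 15 16 17 18 19 20 21
G :  0  1  0  1  0  1  0  1  0  1  0  1  0  1  0  1  0  1  0  1  0  1
G_B(21) = 1.
Combined Grundy value = 2 ⊕ 1 = 3.
A winning move leaves total XOR = 0, i.e. changes one component's Grundy value g to g ⊕ X where X is the current total.
Heap A: need g' = 2⊕3 = 1. Options: 19−3→G=1, 19−5→G=0, 19−6→G=0, 19−8→G=3, 19−9→G=3. Hits: 1.
Heap B: need g' = 1⊕3 = 2. Options: 21−1→G=0, 21−5→G=0. Hits: 0.

1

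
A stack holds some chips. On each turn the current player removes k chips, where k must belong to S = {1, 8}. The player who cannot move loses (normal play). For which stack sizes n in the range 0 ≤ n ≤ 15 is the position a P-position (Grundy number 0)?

n :  0  1  2  3  4  5  6  7  8  9 10 11 12 13 14 15
G :  0  1  0  1  0  1  0  1  2  0  1  0  1  0  1  0
P-positions are exactly the n with G(n) = 0.

0, 2, 4, 6, 9, 11, 13, 15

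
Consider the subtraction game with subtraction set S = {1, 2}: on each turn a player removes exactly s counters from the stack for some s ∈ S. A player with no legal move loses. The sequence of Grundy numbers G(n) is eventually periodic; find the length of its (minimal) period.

G(0) = 0
G(1) = mex{0} = 1
G(2) = mex{1,0} = 2
G(3) = mex{2,1} = 0
G(4) = mex{0,2} = 1
G(5) = mex{1,0} = 2
G(6) = mex{2,1} = 0
G(7) = mex{0,2} = 1
G(8) = mex{1,0} = 2
G(9) = mex{2,1} = 0
G(10) = mex{0,2} = 1
G(11) = mex{1,0} = 2
G(12) = mex{2,1} = 0
G(13) = mex{0,2} = 1
G(14) = mex{1,0} = 2
G(n+3) = G(n) holds for n = 0,…,1 (a full window of length max(S) = 2), so the sequence is purely periodic with period 3.

3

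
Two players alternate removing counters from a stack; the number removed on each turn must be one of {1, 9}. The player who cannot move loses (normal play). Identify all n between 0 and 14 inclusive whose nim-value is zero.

0, 2, 4, 6, 8, 10, 12, 14

n :  0  1  2  3  4  5  6  7  8  9 10 11 12 13 14
G :  0  1  0  1  0  1  0  1  0  1  0  1  0  1  0
P-positions are exactly the n with G(n) = 0.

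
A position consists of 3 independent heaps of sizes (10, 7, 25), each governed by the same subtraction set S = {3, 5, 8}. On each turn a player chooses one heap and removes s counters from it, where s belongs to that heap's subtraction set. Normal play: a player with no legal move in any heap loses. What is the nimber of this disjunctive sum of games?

0

All heaps use S = {3, 5, 8}:
G(0) = 0
G(1) = mex{} = 0
G(2) = mex{} = 0
G(3) = mex{0} = 1
G(4) = mex{0} = 1
G(5) = mex{0,0} = 1
G(6) = mex{1,0} = 2
G(7) = mex{1,0} = 2
G(8) = mex{1,1,0} = 2
G(9) = mex{2,1,0} = 3
G(10) = mex{2,1,0} = 3
G(11) = mex{2,2,1} = 0
G(12) = mex{3,2,1} = 0
G(13) = mex{3,2,1} = 0
G(14) = mex{0,3,2} = 1
G(15) = mex{0,3,2} = 1
G(16) = mex{0,0,2} = 1
G(17) = mex{1,0,3} = 2
G(18) = mex{1,0,3} = 2
G(19) = mex{1,1,0} = 2
G(20) = mex{2,1,0} = 3
G(21) = mex{2,1,0} = 3
G(22) = mex{2,2,1} = 0
G(23) = mex{3,2,1} = 0
G(24) = mex{3,2,1} = 0
G(25) = mex{0,3,2} = 1
Heap A: G(10) = 3.
Heap B: G(7) = 2.
Heap C: G(25) = 1.
Combined Grundy value = 3 ⊕ 2 ⊕ 1 = 0.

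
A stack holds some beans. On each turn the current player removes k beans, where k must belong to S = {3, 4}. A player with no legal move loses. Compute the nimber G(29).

0

n :  0  1  2  3  4  5  6  7  8  9 10 11 12 13 14 15 16 17 18 19 20 21 22 23 24 25 26 27 28 29
G :  0  0  0  1  1  1  2  0  0  0  1  1  1  2  0  0  0  1  1  1  2  0  0  0  1  1  1  2  0  0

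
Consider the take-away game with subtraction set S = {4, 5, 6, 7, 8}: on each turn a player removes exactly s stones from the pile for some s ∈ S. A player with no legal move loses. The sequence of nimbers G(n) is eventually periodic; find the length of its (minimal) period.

12

n :  0  1  2  3  4  5  6  7  8  9 10 11 12 13 14 15 16 17 18 19 20 21 22 23 24 25
G :  0  0  0  0  1  1  1  1  2  2  2  2  0  0  0  0  1  1  1  1  2  2  2  2  0  0
G(n+12) = G(n) holds for n = 0,…,7 (a full window of length max(S) = 8), so the sequence is purely periodic with period 12.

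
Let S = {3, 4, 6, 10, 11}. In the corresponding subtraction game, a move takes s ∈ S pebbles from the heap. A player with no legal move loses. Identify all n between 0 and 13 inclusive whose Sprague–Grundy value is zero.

0, 1, 2, 9

G(0) = 0
G(1) = mex{} = 0
G(2) = mex{} = 0
G(3) = mex{0} = 1
G(4) = mex{0,0} = 1
G(5) = mex{0,0} = 1
G(6) = mex{1,0,0} = 2
G(7) = mex{1,1,0} = 2
G(8) = mex{1,1,0} = 2
G(9) = mex{2,1,1} = 0
G(10) = mex{2,2,1,0} = 3
G(11) = mex{2,2,1,0,0} = 3
G(12) = mex{0,2,2,0,0} = 1
G(13) = mex{3,0,2,1,0} = 4
P-positions are exactly the n with G(n) = 0.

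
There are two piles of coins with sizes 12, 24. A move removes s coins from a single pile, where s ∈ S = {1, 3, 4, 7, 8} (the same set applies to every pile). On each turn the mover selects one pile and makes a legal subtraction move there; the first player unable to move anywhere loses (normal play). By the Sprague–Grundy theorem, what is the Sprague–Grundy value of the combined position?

All piles use S = {1, 3, 4, 7, 8}:
n :  0  1  2  3  4  5  6  7  8  9 10 11 12 13 14 15 16 17 18 19 20 21 22 23 24
G :  0  1  0  1  2  3  2  3  4  5  4  0  1  0  1  2  3  2  3  4  5  4  0  1  0
Pile A: G(12) = 1.
Pile B: G(24) = 0.
Combined Grundy value = 1 ⊕ 0 = 1.

1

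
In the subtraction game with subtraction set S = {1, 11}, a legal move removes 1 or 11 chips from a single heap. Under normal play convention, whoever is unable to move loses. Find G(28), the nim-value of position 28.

0

n :  0  1  2  3  4  5  6  7  8  9 10 11 12 13 14 15 16 17 18 19 20 21 22 23 24 25 26 27 28
G :  0  1  0  1  0  1  0  1  0  1  0  1  0  1  0  1  0  1  0  1  0  1  0  1  0  1  0  1  0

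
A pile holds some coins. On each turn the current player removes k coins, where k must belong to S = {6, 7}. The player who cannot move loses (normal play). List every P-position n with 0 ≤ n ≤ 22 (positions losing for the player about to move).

G(0) = 0
G(1) = mex{} = 0
G(2) = mex{} = 0
G(3) = mex{} = 0
G(4) = mex{} = 0
G(5) = mex{} = 0
G(6) = mex{0} = 1
G(7) = mex{0,0} = 1
G(8) = mex{0,0} = 1
G(9) = mex{0,0} = 1
G(10) = mex{0,0} = 1
G(11) = mex{0,0} = 1
G(12) = mex{1,0} = 2
G(13) = mex{1,1} = 0
G(14) = mex{1,1} = 0
G(15) = mex{1,1} = 0
G(16) = mex{1,1} = 0
G(17) = mex{1,1} = 0
G(18) = mex{2,1} = 0
G(19) = mex{0,2} = 1
G(20) = mex{0,0} = 1
G(21) = mex{0,0} = 1
G(22) = mex{0,0} = 1
P-positions are exactly the n with G(n) = 0.

0, 1, 2, 3, 4, 5, 13, 14, 15, 16, 17, 18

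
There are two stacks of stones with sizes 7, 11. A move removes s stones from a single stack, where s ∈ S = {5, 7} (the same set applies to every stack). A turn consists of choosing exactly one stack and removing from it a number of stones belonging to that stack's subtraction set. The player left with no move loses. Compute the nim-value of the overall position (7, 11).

3

All stacks use S = {5, 7}:
G(0) = 0
G(1) = mex{} = 0
G(2) = mex{} = 0
G(3) = mex{} = 0
G(4) = mex{} = 0
G(5) = mex{0} = 1
G(6) = mex{0} = 1
G(7) = mex{0,0} = 1
G(8) = mex{0,0} = 1
G(9) = mex{0,0} = 1
G(10) = mex{1,0} = 2
G(11) = mex{1,0} = 2
Stack A: G(7) = 1.
Stack B: G(11) = 2.
Combined Grundy value = 1 ⊕ 2 = 3.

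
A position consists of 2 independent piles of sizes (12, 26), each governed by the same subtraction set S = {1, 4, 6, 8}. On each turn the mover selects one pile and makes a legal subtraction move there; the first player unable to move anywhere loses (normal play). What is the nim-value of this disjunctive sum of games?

All piles use S = {1, 4, 6, 8}:
n :  0  1  2  3  4  5  6  7  8  9 10 11 12 13 14 15 16 17 18 19 20 21 22 23 24 25 26
G :  0  1  0  1  2  0  1  0  1  2  3  2  0  1  0  1  2  0  1  0  1  2  3  2  0  1  0
Pile A: G(12) = 0.
Pile B: G(26) = 0.
Combined Grundy value = 0 ⊕ 0 = 0.

0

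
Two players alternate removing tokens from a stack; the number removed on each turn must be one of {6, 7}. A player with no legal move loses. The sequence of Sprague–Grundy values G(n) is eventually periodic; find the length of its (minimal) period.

13

n :  0  1  2  3  4  5  6  7  8  9 10 11 12 13 14 15 16 17 18 19 20 21 22 23 24 25 26 27
G :  0  0  0  0  0  0  1  1  1  1  1  1  2  0  0  0  0  0  0  1  1  1  1  1  1  2  0  0
G(n+13) = G(n) holds for n = 0,…,6 (a full window of length max(S) = 7), so the sequence is purely periodic with period 13.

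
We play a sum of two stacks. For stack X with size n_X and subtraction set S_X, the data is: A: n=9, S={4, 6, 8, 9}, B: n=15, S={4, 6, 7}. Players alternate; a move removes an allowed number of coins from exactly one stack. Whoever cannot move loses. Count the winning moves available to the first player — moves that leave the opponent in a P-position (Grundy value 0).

Stack A, S = {4, 6, 8, 9}:
G(0) = 0
G(1) = mex{} = 0
G(2) = mex{} = 0
G(3) = mex{} = 0
G(4) = mex{0} = 1
G(5) = mex{0} = 1
G(6) = mex{0,0} = 1
G(7) = mex{0,0} = 1
G(8) = mex{1,0,0} = 2
G(9) = mex{1,0,0,0} = 2
G_A(9) = 2.
Stack B, S = {4, 6, 7}:
G(0) = 0
G(1) = mex{} = 0
G(2) = mex{} = 0
G(3) = mex{} = 0
G(4) = mex{0} = 1
G(5) = mex{0} = 1
G(6) = mex{0,0} = 1
G(7) = mex{0,0,0} = 1
G(8) = mex{1,0,0} = 2
G(9) = mex{1,0,0} = 2
G(10) = mex{1,1,0} = 2
G(11) = mex{1,1,1} = 0
G(12) = mex{2,1,1} = 0
G(13) = mex{2,1,1} = 0
G(14) = mex{2,2,1} = 0
G(15) = mex{0,2,2} = 1
G_B(15) = 1.
Combined Grundy value = 2 ⊕ 1 = 3.
A winning move leaves total XOR = 0, i.e. changes one component's Grundy value g to g ⊕ X where X is the current total.
Stack A: need g' = 2⊕3 = 1. Options: 9−4→G=1, 9−6→G=0, 9−8→G=0, 9−9→G=0. Hits: 1.
Stack B: need g' = 1⊕3 = 2. Options: 15−4→G=0, 15−6→G=2, 15−7→G=2. Hits: 2.

3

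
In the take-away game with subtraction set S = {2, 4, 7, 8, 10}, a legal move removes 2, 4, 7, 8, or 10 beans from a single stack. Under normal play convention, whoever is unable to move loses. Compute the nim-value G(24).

0

G(0) = 0
G(1) = mex{} = 0
G(2) = mex{0} = 1
G(3) = mex{0} = 1
G(4) = mex{1,0} = 2
G(5) = mex{1,0} = 2
G(6) = mex{2,1} = 0
G(7) = mex{2,1,0} = 3
G(8) = mex{0,2,0,0} = 1
G(9) = mex{3,2,1,0} = 4
G(10) = mex{1,0,1,1,0} = 2
G(11) = mex{4,3,2,1,0} = 5
G(12) = mex{2,1,2,2,1} = 0
G(13) = mex{5,4,0,2,1} = 3
G(14) = mex{0,2,3,0,2} = 1
G(15) = mex{3,5,1,3,2} = 0
G(16) = mex{1,0,4,1,0} = 2
G(17) = mex{0,3,2,4,3} = 1
G(18) = mex{2,1,5,2,1} = 0
G(19) = mex{1,0,0,5,4} = 2
G(20) = mex{0,2,3,0,2} = 1
G(21) = mex{2,1,1,3,5} = 0
G(22) = mex{1,0,0,1,0} = 2
G(23) = mex{0,2,2,0,3} = 1
G(24) = mex{2,1,1,2,1} = 0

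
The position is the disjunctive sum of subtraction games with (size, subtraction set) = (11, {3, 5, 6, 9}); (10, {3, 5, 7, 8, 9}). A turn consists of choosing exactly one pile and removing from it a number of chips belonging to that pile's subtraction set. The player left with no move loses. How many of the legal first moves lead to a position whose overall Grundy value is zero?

0

Pile A, S = {3, 5, 6, 9}:
G(0) = 0
G(1) = mex{} = 0
G(2) = mex{} = 0
G(3) = mex{0} = 1
G(4) = mex{0} = 1
G(5) = mex{0,0} = 1
G(6) = mex{1,0,0} = 2
G(7) = mex{1,0,0} = 2
G(8) = mex{1,1,0} = 2
G(9) = mex{2,1,1,0} = 3
G(10) = mex{2,1,1,0} = 3
G(11) = mex{2,2,1,0} = 3
G_A(11) = 3.
Pile B, S = {3, 5, 7, 8, 9}:
n :  0  1  2  3  4  5  6  7  8  9 10
G :  0  0  0  1  1  1  2  2  2  3  3
G_B(10) = 3.
Combined Grundy value = 3 ⊕ 3 = 0.
A winning move leaves total XOR = 0, i.e. changes one component's Grundy value g to g ⊕ X where X is the current total.
Pile A: target g' = 3⊕0 = 3, but every legal move changes the Grundy value (mex property), so 0 moves.
Pile B: target g' = 3⊕0 = 3, but every legal move changes the Grundy value (mex property), so 0 moves.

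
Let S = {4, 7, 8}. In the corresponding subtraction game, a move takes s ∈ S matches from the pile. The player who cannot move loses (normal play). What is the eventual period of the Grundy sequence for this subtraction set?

12

n :  0  1  2  3  4  5  6  7  8  9 10 11 12 13 14 15 16 17 18 19 20 21 22 23 24 25
G :  0  0  0  0  1  1  1  1  2  2  2  2  0  0  0  0  1  1  1  1  2  2  2  2  0  0
G(n+12) = G(n) holds for n = 0,…,7 (a full window of length max(S) = 8), so the sequence is purely periodic with period 12.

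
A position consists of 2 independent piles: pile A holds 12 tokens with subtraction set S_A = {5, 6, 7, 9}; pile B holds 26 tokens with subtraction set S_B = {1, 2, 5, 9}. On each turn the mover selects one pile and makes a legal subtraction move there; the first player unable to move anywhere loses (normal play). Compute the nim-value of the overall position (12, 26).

2

Pile A, S = {5, 6, 7, 9}:
n :  0  1  2  3  4  5  6  7  8  9 10 11 12
G :  0  0  0  0  0  1  1  1  1  1  2  2  2
G_A(12) = 2.
Pile B, S = {1, 2, 5, 9}:
G(0) = 0
G(1) = mex{0} = 1
G(2) = mex{1,0} = 2
G(3) = mex{2,1} = 0
G(4) = mex{0,2} = 1
G(5) = mex{1,0,0} = 2
G(6) = mex{2,1,1} = 0
G(7) = mex{0,2,2} = 1
G(8) = mex{1,0,0} = 2
G(9) = mex{2,1,1,0} = 3
G(10) = mex{3,2,2,1} = 0
G(11) = mex{0,3,0,2} = 1
G(12) = mex{1,0,1,0} = 2
G(13) = mex{2,1,2,1} = 0
G(14) = mex{0,2,3,2} = 1
G(15) = mex{1,0,0,0} = 2
G(16) = mex{2,1,1,1} = 0
G(17) = mex{0,2,2,2} = 1
G(18) = mex{1,0,0,3} = 2
G(19) = mex{2,1,1,0} = 3
G(20) = mex{3,2,2,1} = 0
G(21) = mex{0,3,0,2} = 1
G(22) = mex{1,0,1,0} = 2
G(23) = mex{2,1,2,1} = 0
G(24) = mex{0,2,3,2} = 1
G(25) = mex{1,0,0,0} = 2
G(26) = mex{2,1,1,1} = 0
G_B(26) = 0.
Combined Grundy value = 2 ⊕ 0 = 2.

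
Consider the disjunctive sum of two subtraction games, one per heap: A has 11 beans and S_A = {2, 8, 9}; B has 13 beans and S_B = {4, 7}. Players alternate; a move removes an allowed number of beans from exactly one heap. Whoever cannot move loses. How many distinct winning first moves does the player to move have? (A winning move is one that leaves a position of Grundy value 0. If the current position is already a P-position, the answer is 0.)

Heap A, S = {2, 8, 9}:
G(0) = 0
G(1) = mex{} = 0
G(2) = mex{0} = 1
G(3) = mex{0} = 1
G(4) = mex{1} = 0
G(5) = mex{1} = 0
G(6) = mex{0} = 1
G(7) = mex{0} = 1
G(8) = mex{1,0} = 2
G(9) = mex{1,0,0} = 2
G(10) = mex{2,1,0} = 3
G(11) = mex{2,1,1} = 0
G_A(11) = 0.
Heap B, S = {4, 7}:
n :  0  1  2  3  4  5  6  7  8  9 10 11 12 13
G :  0  0  0  0  1  1  1  1  2  2  2  0  0  0
G_B(13) = 0.
Combined Grundy value = 0 ⊕ 0 = 0.
A winning move leaves total XOR = 0, i.e. changes one component's Grundy value g to g ⊕ X where X is the current total.
Heap A: target g' = 0⊕0 = 0, but every legal move changes the Grundy value (mex property), so 0 moves.
Heap B: target g' = 0⊕0 = 0, but every legal move changes the Grundy value (mex property), so 0 moves.

0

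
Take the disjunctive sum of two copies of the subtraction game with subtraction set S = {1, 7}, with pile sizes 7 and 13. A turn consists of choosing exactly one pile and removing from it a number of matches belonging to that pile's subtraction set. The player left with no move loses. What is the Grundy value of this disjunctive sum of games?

All piles use S = {1, 7}:
G(0) = 0
G(1) = mex{0} = 1
G(2) = mex{1} = 0
G(3) = mex{0} = 1
G(4) = mex{1} = 0
G(5) = mex{0} = 1
G(6) = mex{1} = 0
G(7) = mex{0,0} = 1
G(8) = mex{1,1} = 0
G(9) = mex{0,0} = 1
G(10) = mex{1,1} = 0
G(11) = mex{0,0} = 1
G(12) = mex{1,1} = 0
G(13) = mex{0,0} = 1
Pile A: G(7) = 1.
Pile B: G(13) = 1.
Combined Grundy value = 1 ⊕ 1 = 0.

0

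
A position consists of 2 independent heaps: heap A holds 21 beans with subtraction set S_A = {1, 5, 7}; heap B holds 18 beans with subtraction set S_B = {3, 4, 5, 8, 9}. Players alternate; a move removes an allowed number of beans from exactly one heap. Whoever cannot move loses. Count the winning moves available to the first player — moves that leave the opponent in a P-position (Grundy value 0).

1

Heap A, S = {1, 5, 7}:
G(0) = 0
G(1) = mex{0} = 1
G(2) = mex{1} = 0
G(3) = mex{0} = 1
G(4) = mex{1} = 0
G(5) = mex{0,0} = 1
G(6) = mex{1,1} = 0
G(7) = mex{0,0,0} = 1
G(8) = mex{1,1,1} = 0
G(9) = mex{0,0,0} = 1
G(10) = mex{1,1,1} = 0
G(11) = mex{0,0,0} = 1
G(12) = mex{1,1,1} = 0
G(13) = mex{0,0,0} = 1
G(14) = mex{1,1,1} = 0
G(15) = mex{0,0,0} = 1
G(16) = mex{1,1,1} = 0
G(17) = mex{0,0,0} = 1
G(18) = mex{1,1,1} = 0
G(19) = mex{0,0,0} = 1
G(20) = mex{1,1,1} = 0
G(21) = mex{0,0,0} = 1
G_A(21) = 1.
Heap B, S = {3, 4, 5, 8, 9}:
n :  0  1  2  3  4  5  6  7  8  9 10 11 12 13 14 15 16 17 18
G :  0  0  0  1  1  1  2  2  2  3  3  3  0  0  0  1  1  1  2
G_B(18) = 2.
Combined Grundy value = 1 ⊕ 2 = 3.
A winning move leaves total XOR = 0, i.e. changes one component's Grundy value g to g ⊕ X where X is the current total.
Heap A: need g' = 1⊕3 = 2. Options: 21−1→G=0, 21−5→G=0, 21−7→G=0. Hits: 0.
Heap B: need g' = 2⊕3 = 1. Options: 18−3→G=1, 18−4→G=0, 18−5→G=0, 18−8→G=3, 18−9→G=3. Hits: 1.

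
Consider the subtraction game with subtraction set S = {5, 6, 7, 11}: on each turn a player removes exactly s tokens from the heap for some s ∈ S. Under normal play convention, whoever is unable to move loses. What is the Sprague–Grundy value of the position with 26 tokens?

2

G(0) = 0
G(1) = mex{} = 0
G(2) = mex{} = 0
G(3) = mex{} = 0
G(4) = mex{} = 0
G(5) = mex{0} = 1
G(6) = mex{0,0} = 1
G(7) = mex{0,0,0} = 1
G(8) = mex{0,0,0} = 1
G(9) = mex{0,0,0} = 1
G(10) = mex{1,0,0} = 2
G(11) = mex{1,1,0,0} = 2
G(12) = mex{1,1,1,0} = 2
G(13) = mex{1,1,1,0} = 2
G(14) = mex{1,1,1,0} = 2
G(15) = mex{2,1,1,0} = 3
G(16) = mex{2,2,1,1} = 0
G(17) = mex{2,2,2,1} = 0
G(18) = mex{2,2,2,1} = 0
G(19) = mex{2,2,2,1} = 0
G(20) = mex{3,2,2,1} = 0
G(21) = mex{0,3,2,2} = 1
G(22) = mex{0,0,3,2} = 1
G(23) = mex{0,0,0,2} = 1
G(24) = mex{0,0,0,2} = 1
G(25) = mex{0,0,0,2} = 1
G(26) = mex{1,0,0,3} = 2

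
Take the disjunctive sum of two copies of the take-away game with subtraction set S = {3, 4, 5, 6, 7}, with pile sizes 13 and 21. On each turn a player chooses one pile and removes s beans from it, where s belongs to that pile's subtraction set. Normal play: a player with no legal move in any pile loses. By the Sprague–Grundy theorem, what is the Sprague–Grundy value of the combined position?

All piles use S = {3, 4, 5, 6, 7}:
G(0) = 0
G(1) = mex{} = 0
G(2) = mex{} = 0
G(3) = mex{0} = 1
G(4) = mex{0,0} = 1
G(5) = mex{0,0,0} = 1
G(6) = mex{1,0,0,0} = 2
G(7) = mex{1,1,0,0,0} = 2
G(8) = mex{1,1,1,0,0} = 2
G(9) = mex{2,1,1,1,0} = 3
G(10) = mex{2,2,1,1,1} = 0
G(11) = mex{2,2,2,1,1} = 0
G(12) = mex{3,2,2,2,1} = 0
G(13) = mex{0,3,2,2,2} = 1
G(14) = mex{0,0,3,2,2} = 1
G(15) = mex{0,0,0,3,2} = 1
G(16) = mex{1,0,0,0,3} = 2
G(17) = mex{1,1,0,0,0} = 2
G(18) = mex{1,1,1,0,0} = 2
G(19) = mex{2,1,1,1,0} = 3
G(20) = mex{2,2,1,1,1} = 0
G(21) = mex{2,2,2,1,1} = 0
Pile A: G(13) = 1.
Pile B: G(21) = 0.
Combined Grundy value = 1 ⊕ 0 = 1.

1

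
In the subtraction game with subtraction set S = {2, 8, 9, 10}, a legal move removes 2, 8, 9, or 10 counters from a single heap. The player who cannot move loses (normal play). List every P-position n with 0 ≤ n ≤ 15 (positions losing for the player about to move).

0, 1, 4, 5

G(0) = 0
G(1) = mex{} = 0
G(2) = mex{0} = 1
G(3) = mex{0} = 1
G(4) = mex{1} = 0
G(5) = mex{1} = 0
G(6) = mex{0} = 1
G(7) = mex{0} = 1
G(8) = mex{1,0} = 2
G(9) = mex{1,0,0} = 2
G(10) = mex{2,1,0,0} = 3
G(11) = mex{2,1,1,0} = 3
G(12) = mex{3,0,1,1} = 2
G(13) = mex{3,0,0,1} = 2
G(14) = mex{2,1,0,0} = 3
G(15) = mex{2,1,1,0} = 3
P-positions are exactly the n with G(n) = 0.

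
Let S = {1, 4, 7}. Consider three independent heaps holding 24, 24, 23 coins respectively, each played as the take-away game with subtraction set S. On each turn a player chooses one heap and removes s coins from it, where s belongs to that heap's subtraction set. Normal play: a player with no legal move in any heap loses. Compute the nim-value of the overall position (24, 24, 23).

All heaps use S = {1, 4, 7}:
G(0) = 0
G(1) = mex{0} = 1
G(2) = mex{1} = 0
G(3) = mex{0} = 1
G(4) = mex{1,0} = 2
G(5) = mex{2,1} = 0
G(6) = mex{0,0} = 1
G(7) = mex{1,1,0} = 2
G(8) = mex{2,2,1} = 0
G(9) = mex{0,0,0} = 1
G(10) = mex{1,1,1} = 0
G(11) = mex{0,2,2} = 1
G(12) = mex{1,0,0} = 2
G(13) = mex{2,1,1} = 0
G(14) = mex{0,0,2} = 1
G(15) = mex{1,1,0} = 2
G(16) = mex{2,2,1} = 0
G(17) = mex{0,0,0} = 1
G(18) = mex{1,1,1} = 0
G(19) = mex{0,2,2} = 1
G(20) = mex{1,0,0} = 2
G(21) = mex{2,1,1} = 0
G(22) = mex{0,0,2} = 1
G(23) = mex{1,1,0} = 2
G(24) = mex{2,2,1} = 0
Heap A: G(24) = 0.
Heap B: G(24) = 0.
Heap C: G(23) = 2.
Combined Grundy value = 0 ⊕ 0 ⊕ 2 = 2.

2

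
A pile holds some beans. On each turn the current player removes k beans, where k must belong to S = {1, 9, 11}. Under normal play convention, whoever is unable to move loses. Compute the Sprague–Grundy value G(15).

n :  0  1  2  3  4  5  6  7  8  9 10 11 12 13 14 15
G :  0  1  0  1  0  1  0  1  0  1  0  1  0  1  0  1

1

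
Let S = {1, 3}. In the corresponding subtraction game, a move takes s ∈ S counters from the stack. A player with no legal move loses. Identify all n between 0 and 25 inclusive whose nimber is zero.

n :  0  1  2  3  4  5  6  7  8  9 10 11 12 13 14 15 16 17 18 19 20 21 22 23 24 25
G :  0  1  0  1  0  1  0  1  0  1  0  1  0  1  0  1  0  1  0  1  0  1  0  1  0  1
P-positions are exactly the n with G(n) = 0.

0, 2, 4, 6, 8, 10, 12, 14, 16, 18, 20, 22, 24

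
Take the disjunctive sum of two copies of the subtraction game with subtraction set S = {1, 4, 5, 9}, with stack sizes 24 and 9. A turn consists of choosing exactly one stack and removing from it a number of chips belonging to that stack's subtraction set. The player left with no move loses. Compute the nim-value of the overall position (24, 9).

1

All stacks use S = {1, 4, 5, 9}:
n :  0  1  2  3  4  5  6  7  8  9 10 11 12 13 14 15 16 17 18 19 20 21 22 23 24
G :  0  1  0  1  2  3  2  3  0  1  0  1  2  3  2  3  0  1  0  1  2  3  2  3  0
Stack A: G(24) = 0.
Stack B: G(9) = 1.
Combined Grundy value = 0 ⊕ 1 = 1.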